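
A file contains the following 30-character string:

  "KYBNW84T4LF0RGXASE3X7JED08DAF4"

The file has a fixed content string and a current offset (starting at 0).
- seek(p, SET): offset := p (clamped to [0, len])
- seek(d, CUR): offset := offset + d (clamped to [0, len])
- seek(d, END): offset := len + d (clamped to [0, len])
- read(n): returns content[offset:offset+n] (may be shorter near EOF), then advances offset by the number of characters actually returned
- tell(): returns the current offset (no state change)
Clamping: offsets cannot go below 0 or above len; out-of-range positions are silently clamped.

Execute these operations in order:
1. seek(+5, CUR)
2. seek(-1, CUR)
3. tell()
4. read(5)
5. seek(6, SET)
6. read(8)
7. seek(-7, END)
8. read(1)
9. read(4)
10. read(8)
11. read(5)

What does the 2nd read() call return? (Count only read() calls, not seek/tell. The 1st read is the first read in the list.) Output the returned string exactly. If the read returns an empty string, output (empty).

After 1 (seek(+5, CUR)): offset=5
After 2 (seek(-1, CUR)): offset=4
After 3 (tell()): offset=4
After 4 (read(5)): returned 'W84T4', offset=9
After 5 (seek(6, SET)): offset=6
After 6 (read(8)): returned '4T4LF0RG', offset=14
After 7 (seek(-7, END)): offset=23
After 8 (read(1)): returned 'D', offset=24
After 9 (read(4)): returned '08DA', offset=28
After 10 (read(8)): returned 'F4', offset=30
After 11 (read(5)): returned '', offset=30

Answer: 4T4LF0RG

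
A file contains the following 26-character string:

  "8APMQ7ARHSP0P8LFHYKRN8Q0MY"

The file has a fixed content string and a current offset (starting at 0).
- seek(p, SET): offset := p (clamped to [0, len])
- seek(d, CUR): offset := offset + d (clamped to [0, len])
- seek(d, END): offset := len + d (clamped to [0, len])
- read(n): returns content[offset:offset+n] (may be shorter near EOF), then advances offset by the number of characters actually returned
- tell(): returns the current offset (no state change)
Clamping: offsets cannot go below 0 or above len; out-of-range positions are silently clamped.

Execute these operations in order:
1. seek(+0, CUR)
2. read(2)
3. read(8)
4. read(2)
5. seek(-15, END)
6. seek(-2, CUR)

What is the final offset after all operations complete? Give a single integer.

After 1 (seek(+0, CUR)): offset=0
After 2 (read(2)): returned '8A', offset=2
After 3 (read(8)): returned 'PMQ7ARHS', offset=10
After 4 (read(2)): returned 'P0', offset=12
After 5 (seek(-15, END)): offset=11
After 6 (seek(-2, CUR)): offset=9

Answer: 9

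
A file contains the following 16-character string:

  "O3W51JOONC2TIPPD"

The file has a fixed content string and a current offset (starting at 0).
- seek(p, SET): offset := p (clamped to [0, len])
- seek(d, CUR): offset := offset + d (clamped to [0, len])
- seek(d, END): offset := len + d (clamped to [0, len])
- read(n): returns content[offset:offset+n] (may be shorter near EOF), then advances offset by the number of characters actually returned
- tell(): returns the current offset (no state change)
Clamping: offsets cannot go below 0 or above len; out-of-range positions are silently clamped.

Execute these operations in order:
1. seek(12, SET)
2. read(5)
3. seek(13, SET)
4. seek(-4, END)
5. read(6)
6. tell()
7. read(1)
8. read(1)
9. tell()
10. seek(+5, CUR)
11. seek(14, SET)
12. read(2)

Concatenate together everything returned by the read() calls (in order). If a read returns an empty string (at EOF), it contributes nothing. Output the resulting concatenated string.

Answer: IPPDIPPDPD

Derivation:
After 1 (seek(12, SET)): offset=12
After 2 (read(5)): returned 'IPPD', offset=16
After 3 (seek(13, SET)): offset=13
After 4 (seek(-4, END)): offset=12
After 5 (read(6)): returned 'IPPD', offset=16
After 6 (tell()): offset=16
After 7 (read(1)): returned '', offset=16
After 8 (read(1)): returned '', offset=16
After 9 (tell()): offset=16
After 10 (seek(+5, CUR)): offset=16
After 11 (seek(14, SET)): offset=14
After 12 (read(2)): returned 'PD', offset=16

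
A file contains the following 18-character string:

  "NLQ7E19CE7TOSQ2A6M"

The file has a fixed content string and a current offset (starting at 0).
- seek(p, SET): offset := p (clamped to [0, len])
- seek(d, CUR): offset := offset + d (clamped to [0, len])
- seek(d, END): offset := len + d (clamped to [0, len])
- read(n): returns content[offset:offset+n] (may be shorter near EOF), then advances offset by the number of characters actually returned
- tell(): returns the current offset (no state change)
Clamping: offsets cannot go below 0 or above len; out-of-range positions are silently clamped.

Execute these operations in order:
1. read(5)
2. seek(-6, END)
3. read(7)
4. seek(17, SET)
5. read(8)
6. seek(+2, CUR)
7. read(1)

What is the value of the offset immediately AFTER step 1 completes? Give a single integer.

Answer: 5

Derivation:
After 1 (read(5)): returned 'NLQ7E', offset=5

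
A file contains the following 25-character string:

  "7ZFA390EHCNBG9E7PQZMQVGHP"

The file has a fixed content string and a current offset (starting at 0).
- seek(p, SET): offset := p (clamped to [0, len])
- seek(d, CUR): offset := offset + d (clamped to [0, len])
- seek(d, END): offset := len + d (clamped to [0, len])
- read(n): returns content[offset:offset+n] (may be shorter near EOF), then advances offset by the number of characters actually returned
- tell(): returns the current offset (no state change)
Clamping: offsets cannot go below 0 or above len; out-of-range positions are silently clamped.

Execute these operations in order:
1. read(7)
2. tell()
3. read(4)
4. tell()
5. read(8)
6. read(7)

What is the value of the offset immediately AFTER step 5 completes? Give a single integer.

Answer: 19

Derivation:
After 1 (read(7)): returned '7ZFA390', offset=7
After 2 (tell()): offset=7
After 3 (read(4)): returned 'EHCN', offset=11
After 4 (tell()): offset=11
After 5 (read(8)): returned 'BG9E7PQZ', offset=19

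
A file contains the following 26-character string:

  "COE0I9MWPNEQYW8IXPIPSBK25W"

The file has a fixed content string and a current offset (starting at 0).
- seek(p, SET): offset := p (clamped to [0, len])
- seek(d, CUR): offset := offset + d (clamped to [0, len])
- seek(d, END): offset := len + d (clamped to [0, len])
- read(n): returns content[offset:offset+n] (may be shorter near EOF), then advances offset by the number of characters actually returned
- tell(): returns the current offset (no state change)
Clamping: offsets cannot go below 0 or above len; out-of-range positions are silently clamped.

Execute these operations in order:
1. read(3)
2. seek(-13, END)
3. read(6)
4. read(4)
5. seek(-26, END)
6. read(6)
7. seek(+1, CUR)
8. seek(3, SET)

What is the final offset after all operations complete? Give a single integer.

After 1 (read(3)): returned 'COE', offset=3
After 2 (seek(-13, END)): offset=13
After 3 (read(6)): returned 'W8IXPI', offset=19
After 4 (read(4)): returned 'PSBK', offset=23
After 5 (seek(-26, END)): offset=0
After 6 (read(6)): returned 'COE0I9', offset=6
After 7 (seek(+1, CUR)): offset=7
After 8 (seek(3, SET)): offset=3

Answer: 3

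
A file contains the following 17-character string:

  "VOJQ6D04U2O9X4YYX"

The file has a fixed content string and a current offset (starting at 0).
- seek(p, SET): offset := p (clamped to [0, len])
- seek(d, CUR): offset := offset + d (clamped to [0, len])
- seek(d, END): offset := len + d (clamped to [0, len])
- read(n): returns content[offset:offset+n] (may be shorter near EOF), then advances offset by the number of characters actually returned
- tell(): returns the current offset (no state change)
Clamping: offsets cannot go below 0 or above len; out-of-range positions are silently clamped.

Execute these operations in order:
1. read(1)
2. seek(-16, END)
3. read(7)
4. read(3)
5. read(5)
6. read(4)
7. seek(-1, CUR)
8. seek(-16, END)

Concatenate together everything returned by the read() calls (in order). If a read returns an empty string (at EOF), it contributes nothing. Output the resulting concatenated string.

After 1 (read(1)): returned 'V', offset=1
After 2 (seek(-16, END)): offset=1
After 3 (read(7)): returned 'OJQ6D04', offset=8
After 4 (read(3)): returned 'U2O', offset=11
After 5 (read(5)): returned '9X4YY', offset=16
After 6 (read(4)): returned 'X', offset=17
After 7 (seek(-1, CUR)): offset=16
After 8 (seek(-16, END)): offset=1

Answer: VOJQ6D04U2O9X4YYX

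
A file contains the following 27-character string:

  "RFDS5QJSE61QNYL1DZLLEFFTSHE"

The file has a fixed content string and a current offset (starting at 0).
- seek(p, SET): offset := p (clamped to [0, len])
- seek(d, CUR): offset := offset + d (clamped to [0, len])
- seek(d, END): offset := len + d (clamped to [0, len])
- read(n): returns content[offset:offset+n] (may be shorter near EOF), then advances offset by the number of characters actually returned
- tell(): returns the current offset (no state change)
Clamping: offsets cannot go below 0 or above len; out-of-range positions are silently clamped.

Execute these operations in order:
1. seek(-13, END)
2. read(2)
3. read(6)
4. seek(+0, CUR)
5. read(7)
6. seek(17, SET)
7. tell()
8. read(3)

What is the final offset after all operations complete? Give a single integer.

Answer: 20

Derivation:
After 1 (seek(-13, END)): offset=14
After 2 (read(2)): returned 'L1', offset=16
After 3 (read(6)): returned 'DZLLEF', offset=22
After 4 (seek(+0, CUR)): offset=22
After 5 (read(7)): returned 'FTSHE', offset=27
After 6 (seek(17, SET)): offset=17
After 7 (tell()): offset=17
After 8 (read(3)): returned 'ZLL', offset=20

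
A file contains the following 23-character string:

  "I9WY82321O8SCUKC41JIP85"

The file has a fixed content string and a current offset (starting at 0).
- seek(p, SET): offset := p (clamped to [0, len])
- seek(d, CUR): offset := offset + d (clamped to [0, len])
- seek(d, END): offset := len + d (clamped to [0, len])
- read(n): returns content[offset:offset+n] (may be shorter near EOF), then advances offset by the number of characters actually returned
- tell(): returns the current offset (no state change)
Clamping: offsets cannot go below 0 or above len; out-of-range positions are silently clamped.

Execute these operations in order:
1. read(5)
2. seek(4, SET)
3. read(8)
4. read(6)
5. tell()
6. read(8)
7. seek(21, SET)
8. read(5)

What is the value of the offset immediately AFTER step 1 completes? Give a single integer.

Answer: 5

Derivation:
After 1 (read(5)): returned 'I9WY8', offset=5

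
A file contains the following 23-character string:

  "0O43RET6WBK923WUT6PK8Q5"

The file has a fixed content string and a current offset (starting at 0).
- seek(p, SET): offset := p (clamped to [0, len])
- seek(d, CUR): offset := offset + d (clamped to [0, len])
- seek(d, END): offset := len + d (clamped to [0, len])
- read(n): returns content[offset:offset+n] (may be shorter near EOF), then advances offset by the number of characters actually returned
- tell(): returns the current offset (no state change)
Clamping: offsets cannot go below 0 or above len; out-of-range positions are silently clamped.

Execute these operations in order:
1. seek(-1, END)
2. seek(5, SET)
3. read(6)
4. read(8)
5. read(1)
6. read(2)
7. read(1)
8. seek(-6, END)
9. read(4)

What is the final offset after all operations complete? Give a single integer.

After 1 (seek(-1, END)): offset=22
After 2 (seek(5, SET)): offset=5
After 3 (read(6)): returned 'ET6WBK', offset=11
After 4 (read(8)): returned '923WUT6P', offset=19
After 5 (read(1)): returned 'K', offset=20
After 6 (read(2)): returned '8Q', offset=22
After 7 (read(1)): returned '5', offset=23
After 8 (seek(-6, END)): offset=17
After 9 (read(4)): returned '6PK8', offset=21

Answer: 21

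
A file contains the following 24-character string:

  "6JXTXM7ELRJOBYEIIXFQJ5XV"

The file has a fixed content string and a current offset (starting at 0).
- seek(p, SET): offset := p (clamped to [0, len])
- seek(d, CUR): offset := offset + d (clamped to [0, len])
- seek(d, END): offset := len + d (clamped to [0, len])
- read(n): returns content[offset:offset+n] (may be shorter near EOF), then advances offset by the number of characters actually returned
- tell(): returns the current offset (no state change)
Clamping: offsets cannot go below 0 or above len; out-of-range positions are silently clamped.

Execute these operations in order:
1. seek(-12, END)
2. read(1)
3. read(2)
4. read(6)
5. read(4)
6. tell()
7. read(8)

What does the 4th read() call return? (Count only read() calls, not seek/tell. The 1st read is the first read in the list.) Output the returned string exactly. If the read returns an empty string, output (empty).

After 1 (seek(-12, END)): offset=12
After 2 (read(1)): returned 'B', offset=13
After 3 (read(2)): returned 'YE', offset=15
After 4 (read(6)): returned 'IIXFQJ', offset=21
After 5 (read(4)): returned '5XV', offset=24
After 6 (tell()): offset=24
After 7 (read(8)): returned '', offset=24

Answer: 5XV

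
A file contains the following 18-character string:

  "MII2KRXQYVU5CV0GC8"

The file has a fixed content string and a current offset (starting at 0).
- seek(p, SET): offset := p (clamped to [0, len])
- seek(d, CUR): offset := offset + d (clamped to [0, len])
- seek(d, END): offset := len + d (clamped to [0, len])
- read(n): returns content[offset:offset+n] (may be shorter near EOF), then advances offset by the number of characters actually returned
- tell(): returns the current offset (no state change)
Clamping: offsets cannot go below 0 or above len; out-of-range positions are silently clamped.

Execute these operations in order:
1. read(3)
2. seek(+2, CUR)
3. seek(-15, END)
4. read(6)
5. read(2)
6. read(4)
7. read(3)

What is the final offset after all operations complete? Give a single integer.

Answer: 18

Derivation:
After 1 (read(3)): returned 'MII', offset=3
After 2 (seek(+2, CUR)): offset=5
After 3 (seek(-15, END)): offset=3
After 4 (read(6)): returned '2KRXQY', offset=9
After 5 (read(2)): returned 'VU', offset=11
After 6 (read(4)): returned '5CV0', offset=15
After 7 (read(3)): returned 'GC8', offset=18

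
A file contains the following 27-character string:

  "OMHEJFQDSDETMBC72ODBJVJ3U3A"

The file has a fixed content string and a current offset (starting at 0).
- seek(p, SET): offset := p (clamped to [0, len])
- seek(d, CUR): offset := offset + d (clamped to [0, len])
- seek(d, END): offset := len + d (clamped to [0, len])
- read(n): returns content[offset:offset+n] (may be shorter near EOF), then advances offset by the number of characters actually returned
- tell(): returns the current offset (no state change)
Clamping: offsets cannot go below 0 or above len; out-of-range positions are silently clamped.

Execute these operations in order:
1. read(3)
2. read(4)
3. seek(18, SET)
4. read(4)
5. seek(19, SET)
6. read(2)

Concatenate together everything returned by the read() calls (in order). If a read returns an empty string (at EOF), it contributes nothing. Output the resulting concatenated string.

After 1 (read(3)): returned 'OMH', offset=3
After 2 (read(4)): returned 'EJFQ', offset=7
After 3 (seek(18, SET)): offset=18
After 4 (read(4)): returned 'DBJV', offset=22
After 5 (seek(19, SET)): offset=19
After 6 (read(2)): returned 'BJ', offset=21

Answer: OMHEJFQDBJVBJ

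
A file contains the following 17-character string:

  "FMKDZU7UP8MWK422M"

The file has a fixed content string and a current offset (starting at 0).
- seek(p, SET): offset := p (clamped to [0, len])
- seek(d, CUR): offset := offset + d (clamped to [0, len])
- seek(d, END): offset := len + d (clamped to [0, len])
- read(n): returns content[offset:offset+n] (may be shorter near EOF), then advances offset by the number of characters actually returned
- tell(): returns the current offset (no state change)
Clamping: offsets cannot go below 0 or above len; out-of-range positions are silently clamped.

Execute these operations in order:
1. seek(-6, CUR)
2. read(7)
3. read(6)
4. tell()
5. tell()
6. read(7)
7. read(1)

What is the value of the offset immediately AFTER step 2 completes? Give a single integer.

After 1 (seek(-6, CUR)): offset=0
After 2 (read(7)): returned 'FMKDZU7', offset=7

Answer: 7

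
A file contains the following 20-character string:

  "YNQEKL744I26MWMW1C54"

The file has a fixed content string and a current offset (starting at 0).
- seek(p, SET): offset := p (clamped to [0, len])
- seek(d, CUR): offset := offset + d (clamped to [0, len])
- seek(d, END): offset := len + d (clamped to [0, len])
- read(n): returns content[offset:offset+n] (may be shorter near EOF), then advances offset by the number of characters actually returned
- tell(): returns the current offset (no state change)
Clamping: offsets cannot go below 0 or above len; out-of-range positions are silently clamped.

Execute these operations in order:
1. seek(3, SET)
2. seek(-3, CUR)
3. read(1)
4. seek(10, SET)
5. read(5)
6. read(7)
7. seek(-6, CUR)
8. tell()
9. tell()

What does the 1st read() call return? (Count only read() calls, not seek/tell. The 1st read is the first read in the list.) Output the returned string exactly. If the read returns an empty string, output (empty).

Answer: Y

Derivation:
After 1 (seek(3, SET)): offset=3
After 2 (seek(-3, CUR)): offset=0
After 3 (read(1)): returned 'Y', offset=1
After 4 (seek(10, SET)): offset=10
After 5 (read(5)): returned '26MWM', offset=15
After 6 (read(7)): returned 'W1C54', offset=20
After 7 (seek(-6, CUR)): offset=14
After 8 (tell()): offset=14
After 9 (tell()): offset=14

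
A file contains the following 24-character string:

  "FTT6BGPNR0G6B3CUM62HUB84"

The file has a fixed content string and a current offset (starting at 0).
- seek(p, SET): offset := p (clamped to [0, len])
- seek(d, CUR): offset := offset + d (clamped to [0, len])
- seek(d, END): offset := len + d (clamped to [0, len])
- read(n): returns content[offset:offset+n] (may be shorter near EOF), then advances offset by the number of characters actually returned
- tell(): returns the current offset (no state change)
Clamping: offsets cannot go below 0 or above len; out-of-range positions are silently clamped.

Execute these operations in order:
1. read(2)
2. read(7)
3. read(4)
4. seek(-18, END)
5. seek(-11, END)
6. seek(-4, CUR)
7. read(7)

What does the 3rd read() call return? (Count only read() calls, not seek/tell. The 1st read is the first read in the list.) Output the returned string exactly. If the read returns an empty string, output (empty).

Answer: 0G6B

Derivation:
After 1 (read(2)): returned 'FT', offset=2
After 2 (read(7)): returned 'T6BGPNR', offset=9
After 3 (read(4)): returned '0G6B', offset=13
After 4 (seek(-18, END)): offset=6
After 5 (seek(-11, END)): offset=13
After 6 (seek(-4, CUR)): offset=9
After 7 (read(7)): returned '0G6B3CU', offset=16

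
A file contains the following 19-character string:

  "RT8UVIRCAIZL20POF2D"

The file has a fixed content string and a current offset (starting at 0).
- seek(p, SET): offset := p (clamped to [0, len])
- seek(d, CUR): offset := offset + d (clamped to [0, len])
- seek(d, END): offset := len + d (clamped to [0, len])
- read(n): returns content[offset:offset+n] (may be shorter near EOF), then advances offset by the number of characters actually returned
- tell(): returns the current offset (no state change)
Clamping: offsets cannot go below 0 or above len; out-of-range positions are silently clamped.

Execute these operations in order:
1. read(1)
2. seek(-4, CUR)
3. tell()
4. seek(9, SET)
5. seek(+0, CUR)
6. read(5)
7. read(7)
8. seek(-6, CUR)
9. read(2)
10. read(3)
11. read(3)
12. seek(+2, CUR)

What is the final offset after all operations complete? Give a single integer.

After 1 (read(1)): returned 'R', offset=1
After 2 (seek(-4, CUR)): offset=0
After 3 (tell()): offset=0
After 4 (seek(9, SET)): offset=9
After 5 (seek(+0, CUR)): offset=9
After 6 (read(5)): returned 'IZL20', offset=14
After 7 (read(7)): returned 'POF2D', offset=19
After 8 (seek(-6, CUR)): offset=13
After 9 (read(2)): returned '0P', offset=15
After 10 (read(3)): returned 'OF2', offset=18
After 11 (read(3)): returned 'D', offset=19
After 12 (seek(+2, CUR)): offset=19

Answer: 19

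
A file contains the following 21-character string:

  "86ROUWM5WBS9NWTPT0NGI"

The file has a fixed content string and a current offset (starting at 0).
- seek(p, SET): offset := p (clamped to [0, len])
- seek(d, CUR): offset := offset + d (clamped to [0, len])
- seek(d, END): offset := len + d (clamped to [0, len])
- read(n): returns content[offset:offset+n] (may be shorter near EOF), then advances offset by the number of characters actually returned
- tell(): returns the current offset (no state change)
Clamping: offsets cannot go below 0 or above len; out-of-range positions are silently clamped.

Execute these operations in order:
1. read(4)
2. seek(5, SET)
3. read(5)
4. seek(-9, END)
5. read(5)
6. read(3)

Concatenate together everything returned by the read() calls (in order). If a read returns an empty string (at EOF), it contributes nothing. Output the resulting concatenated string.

After 1 (read(4)): returned '86RO', offset=4
After 2 (seek(5, SET)): offset=5
After 3 (read(5)): returned 'WM5WB', offset=10
After 4 (seek(-9, END)): offset=12
After 5 (read(5)): returned 'NWTPT', offset=17
After 6 (read(3)): returned '0NG', offset=20

Answer: 86ROWM5WBNWTPT0NG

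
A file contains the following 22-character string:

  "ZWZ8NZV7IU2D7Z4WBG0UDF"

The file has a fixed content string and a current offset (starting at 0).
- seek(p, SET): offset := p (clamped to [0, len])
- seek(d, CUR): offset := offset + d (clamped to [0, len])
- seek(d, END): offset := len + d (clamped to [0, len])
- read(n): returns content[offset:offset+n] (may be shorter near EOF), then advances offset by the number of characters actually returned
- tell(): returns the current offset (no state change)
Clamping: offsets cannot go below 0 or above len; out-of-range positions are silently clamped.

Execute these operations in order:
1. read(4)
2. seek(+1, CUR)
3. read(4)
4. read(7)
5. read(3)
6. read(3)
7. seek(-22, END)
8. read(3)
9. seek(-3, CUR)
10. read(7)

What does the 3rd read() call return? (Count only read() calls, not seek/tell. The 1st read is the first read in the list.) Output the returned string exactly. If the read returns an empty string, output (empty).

After 1 (read(4)): returned 'ZWZ8', offset=4
After 2 (seek(+1, CUR)): offset=5
After 3 (read(4)): returned 'ZV7I', offset=9
After 4 (read(7)): returned 'U2D7Z4W', offset=16
After 5 (read(3)): returned 'BG0', offset=19
After 6 (read(3)): returned 'UDF', offset=22
After 7 (seek(-22, END)): offset=0
After 8 (read(3)): returned 'ZWZ', offset=3
After 9 (seek(-3, CUR)): offset=0
After 10 (read(7)): returned 'ZWZ8NZV', offset=7

Answer: U2D7Z4W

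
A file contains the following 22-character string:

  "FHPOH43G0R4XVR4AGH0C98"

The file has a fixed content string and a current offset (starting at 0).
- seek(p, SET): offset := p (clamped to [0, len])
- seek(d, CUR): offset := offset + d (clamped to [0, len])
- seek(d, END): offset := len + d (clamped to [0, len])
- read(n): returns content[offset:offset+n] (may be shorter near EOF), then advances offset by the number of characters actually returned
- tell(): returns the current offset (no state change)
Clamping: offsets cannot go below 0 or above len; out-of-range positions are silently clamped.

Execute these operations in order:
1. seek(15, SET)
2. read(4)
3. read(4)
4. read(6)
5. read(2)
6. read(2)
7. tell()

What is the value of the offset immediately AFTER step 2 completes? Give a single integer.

Answer: 19

Derivation:
After 1 (seek(15, SET)): offset=15
After 2 (read(4)): returned 'AGH0', offset=19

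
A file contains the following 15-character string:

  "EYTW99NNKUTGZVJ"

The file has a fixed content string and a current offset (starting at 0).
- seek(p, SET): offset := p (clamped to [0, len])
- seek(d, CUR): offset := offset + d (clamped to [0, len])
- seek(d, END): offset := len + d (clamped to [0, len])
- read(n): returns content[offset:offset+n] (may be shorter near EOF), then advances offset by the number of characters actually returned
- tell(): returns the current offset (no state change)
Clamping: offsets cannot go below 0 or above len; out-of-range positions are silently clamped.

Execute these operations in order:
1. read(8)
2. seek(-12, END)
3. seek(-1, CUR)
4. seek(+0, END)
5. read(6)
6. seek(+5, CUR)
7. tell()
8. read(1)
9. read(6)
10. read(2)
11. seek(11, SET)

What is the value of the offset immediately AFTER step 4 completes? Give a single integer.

After 1 (read(8)): returned 'EYTW99NN', offset=8
After 2 (seek(-12, END)): offset=3
After 3 (seek(-1, CUR)): offset=2
After 4 (seek(+0, END)): offset=15

Answer: 15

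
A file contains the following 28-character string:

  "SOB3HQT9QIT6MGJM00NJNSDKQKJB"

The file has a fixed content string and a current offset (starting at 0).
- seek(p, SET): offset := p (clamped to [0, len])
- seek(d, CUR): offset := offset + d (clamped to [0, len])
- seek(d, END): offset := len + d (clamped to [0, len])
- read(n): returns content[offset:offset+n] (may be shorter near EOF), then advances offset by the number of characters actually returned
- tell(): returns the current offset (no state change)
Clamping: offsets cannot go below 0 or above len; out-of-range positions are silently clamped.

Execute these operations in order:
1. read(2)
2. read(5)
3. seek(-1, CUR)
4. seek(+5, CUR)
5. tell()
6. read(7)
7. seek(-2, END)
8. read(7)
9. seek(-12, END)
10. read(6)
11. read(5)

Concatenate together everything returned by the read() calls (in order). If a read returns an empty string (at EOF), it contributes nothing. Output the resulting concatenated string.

After 1 (read(2)): returned 'SO', offset=2
After 2 (read(5)): returned 'B3HQT', offset=7
After 3 (seek(-1, CUR)): offset=6
After 4 (seek(+5, CUR)): offset=11
After 5 (tell()): offset=11
After 6 (read(7)): returned '6MGJM00', offset=18
After 7 (seek(-2, END)): offset=26
After 8 (read(7)): returned 'JB', offset=28
After 9 (seek(-12, END)): offset=16
After 10 (read(6)): returned '00NJNS', offset=22
After 11 (read(5)): returned 'DKQKJ', offset=27

Answer: SOB3HQT6MGJM00JB00NJNSDKQKJ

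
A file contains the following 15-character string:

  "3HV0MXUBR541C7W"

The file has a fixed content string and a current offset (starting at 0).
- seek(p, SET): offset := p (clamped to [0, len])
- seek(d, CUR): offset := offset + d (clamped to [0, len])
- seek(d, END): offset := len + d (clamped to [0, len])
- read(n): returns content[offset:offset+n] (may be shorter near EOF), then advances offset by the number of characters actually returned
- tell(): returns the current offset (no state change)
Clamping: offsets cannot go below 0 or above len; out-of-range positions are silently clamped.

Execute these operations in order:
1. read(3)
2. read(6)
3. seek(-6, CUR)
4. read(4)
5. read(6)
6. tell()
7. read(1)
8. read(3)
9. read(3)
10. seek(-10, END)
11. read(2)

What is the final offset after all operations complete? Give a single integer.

After 1 (read(3)): returned '3HV', offset=3
After 2 (read(6)): returned '0MXUBR', offset=9
After 3 (seek(-6, CUR)): offset=3
After 4 (read(4)): returned '0MXU', offset=7
After 5 (read(6)): returned 'BR541C', offset=13
After 6 (tell()): offset=13
After 7 (read(1)): returned '7', offset=14
After 8 (read(3)): returned 'W', offset=15
After 9 (read(3)): returned '', offset=15
After 10 (seek(-10, END)): offset=5
After 11 (read(2)): returned 'XU', offset=7

Answer: 7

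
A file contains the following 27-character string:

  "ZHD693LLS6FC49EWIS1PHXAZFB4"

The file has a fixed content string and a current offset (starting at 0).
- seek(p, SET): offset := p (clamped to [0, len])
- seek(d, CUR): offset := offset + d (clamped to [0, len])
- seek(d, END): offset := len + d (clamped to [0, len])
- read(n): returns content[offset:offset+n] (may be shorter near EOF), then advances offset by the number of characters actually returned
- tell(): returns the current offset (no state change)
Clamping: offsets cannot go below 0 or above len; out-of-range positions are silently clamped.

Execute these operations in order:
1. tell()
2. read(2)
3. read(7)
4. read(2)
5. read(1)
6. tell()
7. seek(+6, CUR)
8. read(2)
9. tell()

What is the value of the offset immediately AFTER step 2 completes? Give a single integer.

After 1 (tell()): offset=0
After 2 (read(2)): returned 'ZH', offset=2

Answer: 2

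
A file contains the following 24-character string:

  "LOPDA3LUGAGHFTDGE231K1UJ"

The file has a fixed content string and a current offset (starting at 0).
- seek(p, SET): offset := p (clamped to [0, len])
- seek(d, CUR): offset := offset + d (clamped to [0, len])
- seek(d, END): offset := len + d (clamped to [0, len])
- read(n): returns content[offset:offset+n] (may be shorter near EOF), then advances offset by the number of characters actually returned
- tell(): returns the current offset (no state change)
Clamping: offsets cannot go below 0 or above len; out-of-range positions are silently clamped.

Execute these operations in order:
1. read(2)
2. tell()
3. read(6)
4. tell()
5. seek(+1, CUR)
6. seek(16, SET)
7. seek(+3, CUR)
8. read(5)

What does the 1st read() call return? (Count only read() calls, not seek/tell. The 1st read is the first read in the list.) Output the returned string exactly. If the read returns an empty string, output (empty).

Answer: LO

Derivation:
After 1 (read(2)): returned 'LO', offset=2
After 2 (tell()): offset=2
After 3 (read(6)): returned 'PDA3LU', offset=8
After 4 (tell()): offset=8
After 5 (seek(+1, CUR)): offset=9
After 6 (seek(16, SET)): offset=16
After 7 (seek(+3, CUR)): offset=19
After 8 (read(5)): returned '1K1UJ', offset=24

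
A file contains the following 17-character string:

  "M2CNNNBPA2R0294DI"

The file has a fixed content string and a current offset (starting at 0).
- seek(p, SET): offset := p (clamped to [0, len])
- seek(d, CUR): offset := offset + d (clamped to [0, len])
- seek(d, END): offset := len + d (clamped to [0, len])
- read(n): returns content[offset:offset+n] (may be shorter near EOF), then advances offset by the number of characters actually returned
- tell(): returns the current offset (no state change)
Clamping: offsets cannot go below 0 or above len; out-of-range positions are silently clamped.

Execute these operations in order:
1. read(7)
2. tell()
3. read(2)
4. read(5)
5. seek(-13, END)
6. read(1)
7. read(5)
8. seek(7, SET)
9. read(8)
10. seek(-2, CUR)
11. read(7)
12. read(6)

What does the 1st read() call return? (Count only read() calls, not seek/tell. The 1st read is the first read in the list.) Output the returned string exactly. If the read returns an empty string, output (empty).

Answer: M2CNNNB

Derivation:
After 1 (read(7)): returned 'M2CNNNB', offset=7
After 2 (tell()): offset=7
After 3 (read(2)): returned 'PA', offset=9
After 4 (read(5)): returned '2R029', offset=14
After 5 (seek(-13, END)): offset=4
After 6 (read(1)): returned 'N', offset=5
After 7 (read(5)): returned 'NBPA2', offset=10
After 8 (seek(7, SET)): offset=7
After 9 (read(8)): returned 'PA2R0294', offset=15
After 10 (seek(-2, CUR)): offset=13
After 11 (read(7)): returned '94DI', offset=17
After 12 (read(6)): returned '', offset=17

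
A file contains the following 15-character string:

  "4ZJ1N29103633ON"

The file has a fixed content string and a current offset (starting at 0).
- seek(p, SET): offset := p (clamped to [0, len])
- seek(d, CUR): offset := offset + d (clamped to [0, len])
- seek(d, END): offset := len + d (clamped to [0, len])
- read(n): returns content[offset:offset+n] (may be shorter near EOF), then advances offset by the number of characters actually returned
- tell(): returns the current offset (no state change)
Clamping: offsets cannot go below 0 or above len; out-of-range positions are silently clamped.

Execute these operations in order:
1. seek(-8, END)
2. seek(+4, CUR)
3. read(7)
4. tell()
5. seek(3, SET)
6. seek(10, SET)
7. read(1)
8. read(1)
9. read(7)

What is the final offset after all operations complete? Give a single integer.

After 1 (seek(-8, END)): offset=7
After 2 (seek(+4, CUR)): offset=11
After 3 (read(7)): returned '33ON', offset=15
After 4 (tell()): offset=15
After 5 (seek(3, SET)): offset=3
After 6 (seek(10, SET)): offset=10
After 7 (read(1)): returned '6', offset=11
After 8 (read(1)): returned '3', offset=12
After 9 (read(7)): returned '3ON', offset=15

Answer: 15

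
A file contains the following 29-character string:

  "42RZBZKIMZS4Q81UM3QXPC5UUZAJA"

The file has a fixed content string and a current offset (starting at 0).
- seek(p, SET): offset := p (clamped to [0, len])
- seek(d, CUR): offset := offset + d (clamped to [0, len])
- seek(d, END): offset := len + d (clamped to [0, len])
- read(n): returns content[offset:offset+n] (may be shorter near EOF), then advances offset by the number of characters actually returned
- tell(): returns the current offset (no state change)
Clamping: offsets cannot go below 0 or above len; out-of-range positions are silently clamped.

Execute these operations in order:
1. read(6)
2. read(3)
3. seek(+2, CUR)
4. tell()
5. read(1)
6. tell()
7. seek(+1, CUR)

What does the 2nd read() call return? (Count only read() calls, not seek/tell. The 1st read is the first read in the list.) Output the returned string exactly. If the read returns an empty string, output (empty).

After 1 (read(6)): returned '42RZBZ', offset=6
After 2 (read(3)): returned 'KIM', offset=9
After 3 (seek(+2, CUR)): offset=11
After 4 (tell()): offset=11
After 5 (read(1)): returned '4', offset=12
After 6 (tell()): offset=12
After 7 (seek(+1, CUR)): offset=13

Answer: KIM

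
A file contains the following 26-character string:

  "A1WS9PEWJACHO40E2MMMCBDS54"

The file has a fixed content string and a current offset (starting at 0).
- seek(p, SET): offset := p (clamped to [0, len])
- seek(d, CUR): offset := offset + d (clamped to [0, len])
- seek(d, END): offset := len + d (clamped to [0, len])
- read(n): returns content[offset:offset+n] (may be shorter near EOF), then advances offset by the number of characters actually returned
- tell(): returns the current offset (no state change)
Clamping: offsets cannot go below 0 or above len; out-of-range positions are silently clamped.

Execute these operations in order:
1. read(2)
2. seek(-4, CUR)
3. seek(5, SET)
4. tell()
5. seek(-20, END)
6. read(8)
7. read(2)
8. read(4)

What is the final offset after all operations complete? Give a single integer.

Answer: 20

Derivation:
After 1 (read(2)): returned 'A1', offset=2
After 2 (seek(-4, CUR)): offset=0
After 3 (seek(5, SET)): offset=5
After 4 (tell()): offset=5
After 5 (seek(-20, END)): offset=6
After 6 (read(8)): returned 'EWJACHO4', offset=14
After 7 (read(2)): returned '0E', offset=16
After 8 (read(4)): returned '2MMM', offset=20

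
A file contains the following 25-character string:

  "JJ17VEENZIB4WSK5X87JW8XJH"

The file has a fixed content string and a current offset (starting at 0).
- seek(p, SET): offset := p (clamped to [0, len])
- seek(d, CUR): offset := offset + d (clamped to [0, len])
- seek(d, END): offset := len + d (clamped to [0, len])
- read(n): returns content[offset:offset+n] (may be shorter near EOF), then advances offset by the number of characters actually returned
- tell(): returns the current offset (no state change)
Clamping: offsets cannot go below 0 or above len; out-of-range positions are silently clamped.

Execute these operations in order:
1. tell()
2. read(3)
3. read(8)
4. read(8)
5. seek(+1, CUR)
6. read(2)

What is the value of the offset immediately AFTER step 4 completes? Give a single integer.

Answer: 19

Derivation:
After 1 (tell()): offset=0
After 2 (read(3)): returned 'JJ1', offset=3
After 3 (read(8)): returned '7VEENZIB', offset=11
After 4 (read(8)): returned '4WSK5X87', offset=19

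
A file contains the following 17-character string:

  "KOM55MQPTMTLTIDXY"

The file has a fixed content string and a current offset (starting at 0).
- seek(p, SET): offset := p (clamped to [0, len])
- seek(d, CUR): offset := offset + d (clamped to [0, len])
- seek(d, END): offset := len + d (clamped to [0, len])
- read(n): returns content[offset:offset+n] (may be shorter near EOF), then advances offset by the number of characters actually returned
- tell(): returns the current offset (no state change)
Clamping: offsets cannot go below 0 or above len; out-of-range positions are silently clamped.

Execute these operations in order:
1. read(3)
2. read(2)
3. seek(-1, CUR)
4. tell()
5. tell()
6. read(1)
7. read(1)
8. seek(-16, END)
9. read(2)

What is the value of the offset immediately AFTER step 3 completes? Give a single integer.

After 1 (read(3)): returned 'KOM', offset=3
After 2 (read(2)): returned '55', offset=5
After 3 (seek(-1, CUR)): offset=4

Answer: 4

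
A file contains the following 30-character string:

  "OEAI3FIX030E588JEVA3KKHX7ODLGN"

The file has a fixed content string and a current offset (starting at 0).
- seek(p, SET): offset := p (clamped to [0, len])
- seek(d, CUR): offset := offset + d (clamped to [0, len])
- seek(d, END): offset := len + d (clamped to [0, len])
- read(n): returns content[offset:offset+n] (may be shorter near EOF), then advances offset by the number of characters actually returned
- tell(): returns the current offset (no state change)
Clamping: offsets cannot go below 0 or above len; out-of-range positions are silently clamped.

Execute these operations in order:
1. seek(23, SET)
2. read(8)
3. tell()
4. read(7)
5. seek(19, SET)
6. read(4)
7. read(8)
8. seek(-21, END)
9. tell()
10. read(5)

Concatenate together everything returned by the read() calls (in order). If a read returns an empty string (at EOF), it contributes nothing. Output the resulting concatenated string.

After 1 (seek(23, SET)): offset=23
After 2 (read(8)): returned 'X7ODLGN', offset=30
After 3 (tell()): offset=30
After 4 (read(7)): returned '', offset=30
After 5 (seek(19, SET)): offset=19
After 6 (read(4)): returned '3KKH', offset=23
After 7 (read(8)): returned 'X7ODLGN', offset=30
After 8 (seek(-21, END)): offset=9
After 9 (tell()): offset=9
After 10 (read(5)): returned '30E58', offset=14

Answer: X7ODLGN3KKHX7ODLGN30E58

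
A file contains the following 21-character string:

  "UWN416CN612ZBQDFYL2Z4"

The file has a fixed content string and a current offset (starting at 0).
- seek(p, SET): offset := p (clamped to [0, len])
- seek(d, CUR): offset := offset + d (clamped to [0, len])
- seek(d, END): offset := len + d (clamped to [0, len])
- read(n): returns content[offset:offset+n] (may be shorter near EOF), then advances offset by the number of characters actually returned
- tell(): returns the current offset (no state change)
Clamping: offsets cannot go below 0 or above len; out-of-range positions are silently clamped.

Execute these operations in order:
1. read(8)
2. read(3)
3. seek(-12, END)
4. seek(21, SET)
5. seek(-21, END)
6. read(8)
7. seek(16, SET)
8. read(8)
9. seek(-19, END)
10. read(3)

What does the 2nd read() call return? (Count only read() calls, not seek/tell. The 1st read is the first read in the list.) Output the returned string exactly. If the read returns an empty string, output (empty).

Answer: 612

Derivation:
After 1 (read(8)): returned 'UWN416CN', offset=8
After 2 (read(3)): returned '612', offset=11
After 3 (seek(-12, END)): offset=9
After 4 (seek(21, SET)): offset=21
After 5 (seek(-21, END)): offset=0
After 6 (read(8)): returned 'UWN416CN', offset=8
After 7 (seek(16, SET)): offset=16
After 8 (read(8)): returned 'YL2Z4', offset=21
After 9 (seek(-19, END)): offset=2
After 10 (read(3)): returned 'N41', offset=5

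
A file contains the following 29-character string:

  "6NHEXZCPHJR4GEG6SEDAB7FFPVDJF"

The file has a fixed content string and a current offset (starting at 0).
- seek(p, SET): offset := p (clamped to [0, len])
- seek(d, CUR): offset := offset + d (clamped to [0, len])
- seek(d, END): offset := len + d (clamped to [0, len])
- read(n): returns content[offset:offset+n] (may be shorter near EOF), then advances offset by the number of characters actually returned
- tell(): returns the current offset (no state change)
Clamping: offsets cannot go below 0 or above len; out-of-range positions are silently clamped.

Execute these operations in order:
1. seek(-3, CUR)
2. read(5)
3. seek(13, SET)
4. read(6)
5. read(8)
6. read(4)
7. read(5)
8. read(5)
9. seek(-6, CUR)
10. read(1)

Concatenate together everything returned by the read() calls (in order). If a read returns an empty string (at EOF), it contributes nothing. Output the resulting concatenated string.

Answer: 6NHEXEG6SEDAB7FFPVDJFF

Derivation:
After 1 (seek(-3, CUR)): offset=0
After 2 (read(5)): returned '6NHEX', offset=5
After 3 (seek(13, SET)): offset=13
After 4 (read(6)): returned 'EG6SED', offset=19
After 5 (read(8)): returned 'AB7FFPVD', offset=27
After 6 (read(4)): returned 'JF', offset=29
After 7 (read(5)): returned '', offset=29
After 8 (read(5)): returned '', offset=29
After 9 (seek(-6, CUR)): offset=23
After 10 (read(1)): returned 'F', offset=24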